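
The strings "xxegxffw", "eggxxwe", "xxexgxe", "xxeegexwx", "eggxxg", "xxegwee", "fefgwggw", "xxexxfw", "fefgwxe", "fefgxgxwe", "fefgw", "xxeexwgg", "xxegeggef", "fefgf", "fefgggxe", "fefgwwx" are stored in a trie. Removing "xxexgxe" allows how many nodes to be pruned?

After clearing the end-marker at "xxexgxe", prune upward until reaching a node still needed by another word.
The suffix "gxe" (3 nodes) is used only by "xxexgxe"; the node for "xxex" still has the child "x", so pruning stops there.
Nodes removed: 3

3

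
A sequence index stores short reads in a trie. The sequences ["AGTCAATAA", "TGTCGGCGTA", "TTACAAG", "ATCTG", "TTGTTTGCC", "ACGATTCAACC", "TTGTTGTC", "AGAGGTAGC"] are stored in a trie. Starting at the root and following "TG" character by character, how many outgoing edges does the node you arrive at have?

1

Walk "TG" from the root, arriving at one node.
Distinct next characters after "TG": T.
That node has 1 child edge.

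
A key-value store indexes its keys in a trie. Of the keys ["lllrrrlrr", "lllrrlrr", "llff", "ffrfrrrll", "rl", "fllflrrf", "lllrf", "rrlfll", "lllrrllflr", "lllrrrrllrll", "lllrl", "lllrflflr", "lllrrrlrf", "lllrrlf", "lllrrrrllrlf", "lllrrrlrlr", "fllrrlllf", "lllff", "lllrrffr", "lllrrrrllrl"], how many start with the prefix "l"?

Filter for entries beginning with "l":
Matches: "llff", "lllff", "lllrf", "lllrflflr", "lllrl", "lllrrffr", "lllrrlf", "lllrrllflr", "lllrrlrr", "lllrrrlrf", "lllrrrlrlr", "lllrrrlrr", "lllrrrrllrl", "lllrrrrllrlf", "lllrrrrllrll"
Count: 15

15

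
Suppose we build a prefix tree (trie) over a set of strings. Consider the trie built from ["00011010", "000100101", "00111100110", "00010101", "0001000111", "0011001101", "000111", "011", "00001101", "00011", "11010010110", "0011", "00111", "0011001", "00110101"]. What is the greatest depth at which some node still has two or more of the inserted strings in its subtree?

Equivalently: take the maximum, over all pairs, of their longest common prefix length.
"0011001" and "0011001101" agree on "0011001" (7 characters) before diverging; nothing deeper is shared.
Longest shared-prefix length: 7

7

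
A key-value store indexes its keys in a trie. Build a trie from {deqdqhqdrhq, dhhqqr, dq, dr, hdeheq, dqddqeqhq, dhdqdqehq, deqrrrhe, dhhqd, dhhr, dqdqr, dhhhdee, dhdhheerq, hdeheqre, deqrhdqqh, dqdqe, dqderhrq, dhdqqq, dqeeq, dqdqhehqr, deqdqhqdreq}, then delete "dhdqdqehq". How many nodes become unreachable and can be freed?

5

Walk "dhdqdqehq" from the leaf back toward the root, removing each node that no remaining word uses.
The suffix "dqehq" (5 nodes) is used only by "dhdqdqehq"; the node for "dhdq" still has the child "q", so pruning stops there.
Nodes removed: 5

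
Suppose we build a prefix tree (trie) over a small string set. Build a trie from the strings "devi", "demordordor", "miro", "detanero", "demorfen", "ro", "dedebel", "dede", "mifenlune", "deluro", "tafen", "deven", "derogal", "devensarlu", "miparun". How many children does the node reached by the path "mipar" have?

1

The children of the "mipar" node are the distinct next characters among strings starting with "mipar".
Characters that immediately follow "mipar" among the stored strings: {u}.
That node has 1 child edge.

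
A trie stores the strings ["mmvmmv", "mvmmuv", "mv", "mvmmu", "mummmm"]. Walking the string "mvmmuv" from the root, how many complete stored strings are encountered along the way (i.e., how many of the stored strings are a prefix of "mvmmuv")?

Check each prefix of "mvmmuv" against the stored set — each match is an end-marker on the path.
Prefixes of the query that are stored words: "mv", "mvmmu", "mvmmuv"
Count: 3

3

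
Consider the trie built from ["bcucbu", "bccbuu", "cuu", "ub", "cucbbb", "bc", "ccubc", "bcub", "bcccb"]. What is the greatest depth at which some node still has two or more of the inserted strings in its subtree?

3

Equivalently: take the maximum, over all pairs, of their longest common prefix length.
"bccbuu" and "bcccb" agree on "bcc" (3 characters) before diverging; nothing deeper is shared.
Longest shared-prefix length: 3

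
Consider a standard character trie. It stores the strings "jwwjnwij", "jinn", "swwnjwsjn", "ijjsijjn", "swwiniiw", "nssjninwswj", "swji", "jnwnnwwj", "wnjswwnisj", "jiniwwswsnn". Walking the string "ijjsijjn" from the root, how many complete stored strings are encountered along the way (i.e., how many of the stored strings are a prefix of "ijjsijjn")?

Walk "ijjsijjn" from the root; an end-of-word marker is hit whenever a stored word is a prefix of "ijjsijjn".
Prefixes of the query that are stored words: "ijjsijjn"
Count: 1

1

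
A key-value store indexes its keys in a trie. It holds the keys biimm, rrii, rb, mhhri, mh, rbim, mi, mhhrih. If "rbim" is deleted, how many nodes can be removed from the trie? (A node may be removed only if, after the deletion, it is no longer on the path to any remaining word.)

Walk "rbim" from the leaf back toward the root, removing each node that no remaining word uses.
The suffix "im" (2 nodes) is used only by "rbim"; "rb" is itself a stored word, so pruning stops there.
Nodes removed: 2

2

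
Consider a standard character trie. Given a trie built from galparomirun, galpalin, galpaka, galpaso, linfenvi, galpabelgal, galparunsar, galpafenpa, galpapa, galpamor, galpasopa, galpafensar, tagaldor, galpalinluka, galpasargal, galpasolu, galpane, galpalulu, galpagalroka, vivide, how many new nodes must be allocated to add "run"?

"run" shares no prefix with any stored word, so all 3 characters open new nodes.
3 − 0 = 3 new nodes.

3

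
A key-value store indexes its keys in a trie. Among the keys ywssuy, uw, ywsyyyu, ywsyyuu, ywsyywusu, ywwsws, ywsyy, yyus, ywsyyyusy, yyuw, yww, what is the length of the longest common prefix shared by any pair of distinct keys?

7

Look for the deepest trie node that still has at least two words in its subtree.
e.g. "ywsyyyu" and "ywsyyyusy" share the prefix "ywsyyyu" of length 7; no pair shares a longer one.
Longest shared-prefix length: 7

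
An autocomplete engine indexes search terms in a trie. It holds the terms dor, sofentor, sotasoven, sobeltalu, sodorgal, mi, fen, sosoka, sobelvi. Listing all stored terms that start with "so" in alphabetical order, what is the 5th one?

sosoka

Filter for "so…" and sort: "sobeltalu", "sobelvi", "sodorgal", "sofentor", "sosoka", "sotasoven"
The 5th is sosoka.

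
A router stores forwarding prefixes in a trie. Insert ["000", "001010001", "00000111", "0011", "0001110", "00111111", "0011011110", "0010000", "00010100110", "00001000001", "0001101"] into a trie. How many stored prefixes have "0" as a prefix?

Walk to "0"; the words in its subtree are exactly those with that prefix.
Matches: "000", "00000111", "00001000001", "00010100110", "0001101", "0001110", "0010000", "001010001", "0011", "0011011110", "00111111"
Count: 11

11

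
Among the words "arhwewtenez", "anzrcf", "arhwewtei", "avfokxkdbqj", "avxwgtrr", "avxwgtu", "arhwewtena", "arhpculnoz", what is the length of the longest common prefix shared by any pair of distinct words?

9

The deepest shared node is where two words last agree before diverging.
"arhwewtena" and "arhwewtenez" agree on "arhwewten" (9 characters) before diverging; nothing deeper is shared.
Longest shared-prefix length: 9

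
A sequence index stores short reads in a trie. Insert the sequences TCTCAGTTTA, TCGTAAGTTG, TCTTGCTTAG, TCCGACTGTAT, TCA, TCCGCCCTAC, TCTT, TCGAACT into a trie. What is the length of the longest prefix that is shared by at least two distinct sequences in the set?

4

Look for the deepest trie node that still has at least two words in its subtree.
e.g. "TCCGACTGTAT" and "TCCGCCCTAC" share the prefix "TCCG" of length 4; no pair shares a longer one.
Longest shared-prefix length: 4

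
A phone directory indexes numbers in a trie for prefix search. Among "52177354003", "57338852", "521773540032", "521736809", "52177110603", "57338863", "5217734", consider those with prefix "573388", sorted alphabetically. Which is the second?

Words with prefix "573388", in lexicographic order: "57338852", "57338863"
The 2nd is 57338863.

57338863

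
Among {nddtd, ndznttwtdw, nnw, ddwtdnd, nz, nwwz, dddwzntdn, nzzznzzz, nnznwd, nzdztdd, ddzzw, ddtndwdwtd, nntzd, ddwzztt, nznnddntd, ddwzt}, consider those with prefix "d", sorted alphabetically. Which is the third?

Filter for "d…" and sort: "dddwzntdn", "ddtndwdwtd", "ddwtdnd", "ddwzt", "ddwzztt", "ddzzw"
The 3rd is ddwtdnd.

ddwtdnd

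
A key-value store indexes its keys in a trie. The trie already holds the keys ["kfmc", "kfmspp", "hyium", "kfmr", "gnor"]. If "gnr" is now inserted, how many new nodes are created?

1

"gn" is already a path in the trie; the remaining "r" must be added.
Each of the 1 remaining characters creates one node.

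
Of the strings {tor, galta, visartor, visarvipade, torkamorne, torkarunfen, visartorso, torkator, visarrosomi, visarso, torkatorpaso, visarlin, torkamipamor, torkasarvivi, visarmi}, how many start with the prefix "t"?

Walk to "t"; the words in its subtree are exactly those with that prefix.
Matches: "tor", "torkamipamor", "torkamorne", "torkarunfen", "torkasarvivi", "torkator", "torkatorpaso"
Count: 7

7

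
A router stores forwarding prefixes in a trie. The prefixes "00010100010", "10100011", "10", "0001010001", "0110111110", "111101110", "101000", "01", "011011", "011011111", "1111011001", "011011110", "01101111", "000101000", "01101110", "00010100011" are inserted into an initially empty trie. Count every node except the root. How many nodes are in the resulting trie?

42

Insert word by word; a character creates a node only if that edge doesn't already exist:
  "00010100010" → 11 new (0, 0, 0, 1, 0, 1, 0, 0, 0, 1, 0)
  "10100011" → 8 new (1, 0, 1, 0, 0, 0, 1, 1)
  "10" → prefix "10" already present; 0 new (none)
  "0001010001" → prefix "0001010001" already present; 0 new (none)
  "0110111110" → prefix "0" already present; 9 new (1, 1, 0, 1, 1, 1, 1, 1, 0)
  "111101110" → prefix "1" already present; 8 new (1, 1, 1, 0, 1, 1, 1, 0)
  "101000" → prefix "101000" already present; 0 new (none)
  "01" → prefix "01" already present; 0 new (none)
  "011011" → prefix "011011" already present; 0 new (none)
  "011011111" → prefix "011011111" already present; 0 new (none)
  "1111011001" → prefix "1111011" already present; 3 new (0, 0, 1)
  "011011110" → prefix "01101111" already present; 1 new (0)
  "01101111" → prefix "01101111" already present; 0 new (none)
  "000101000" → prefix "000101000" already present; 0 new (none)
  "01101110" → prefix "0110111" already present; 1 new (0)
  "00010100011" → prefix "0001010001" already present; 1 new (1)
Total nodes = 11 + 8 + 0 + 0 + 9 + 8 + 0 + 0 + 0 + 0 + 3 + 1 + 0 + 0 + 1 + 1 = 42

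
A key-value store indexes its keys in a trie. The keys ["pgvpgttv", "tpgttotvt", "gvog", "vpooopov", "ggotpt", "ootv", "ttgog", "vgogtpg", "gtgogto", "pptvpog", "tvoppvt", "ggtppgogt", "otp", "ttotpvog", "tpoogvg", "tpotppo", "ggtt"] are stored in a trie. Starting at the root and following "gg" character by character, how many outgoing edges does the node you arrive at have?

2

The children of the "gg" node are the distinct next characters among strings starting with "gg".
Characters that immediately follow "gg" among the stored strings: {o, t}.
That node has 2 child edges.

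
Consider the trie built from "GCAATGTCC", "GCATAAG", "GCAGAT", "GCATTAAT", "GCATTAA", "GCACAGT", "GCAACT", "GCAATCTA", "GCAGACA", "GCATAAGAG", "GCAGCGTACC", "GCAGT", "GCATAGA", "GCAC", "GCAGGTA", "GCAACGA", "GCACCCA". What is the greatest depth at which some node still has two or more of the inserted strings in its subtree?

7

Equivalently: take the maximum, over all pairs, of their longest common prefix length.
e.g. "GCATAAG" and "GCATAAGAG" share the prefix "GCATAAG" of length 7; no pair shares a longer one.
Longest shared-prefix length: 7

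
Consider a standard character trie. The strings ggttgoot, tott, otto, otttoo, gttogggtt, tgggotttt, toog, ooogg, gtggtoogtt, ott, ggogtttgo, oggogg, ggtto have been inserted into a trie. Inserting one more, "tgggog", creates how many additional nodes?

1

The longest prefix of "tgggog" already in the trie is "tgggo" (length 5).
Each of the 1 remaining characters creates one node.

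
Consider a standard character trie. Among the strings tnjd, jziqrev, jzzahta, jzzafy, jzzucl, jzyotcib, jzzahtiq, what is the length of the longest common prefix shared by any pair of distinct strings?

6

Equivalently: take the maximum, over all pairs, of their longest common prefix length.
e.g. "jzzahta" and "jzzahtiq" share the prefix "jzzaht" of length 6; no pair shares a longer one.
Longest shared-prefix length: 6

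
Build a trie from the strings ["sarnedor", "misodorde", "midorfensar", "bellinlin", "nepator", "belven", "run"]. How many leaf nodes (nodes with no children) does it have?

A leaf is a node with no children — equivalently, the end of a word that is not a proper prefix of any other stored word.
Those words: "bellinlin", "belven", "midorfensar", "misodorde", "nepator", "run", "sarnedor"
Leaf count: 7

7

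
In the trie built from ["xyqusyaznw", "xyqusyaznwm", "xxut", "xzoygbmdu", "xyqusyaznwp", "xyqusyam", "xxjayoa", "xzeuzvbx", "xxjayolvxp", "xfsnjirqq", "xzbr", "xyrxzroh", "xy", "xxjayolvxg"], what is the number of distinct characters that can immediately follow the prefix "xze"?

1

The children of the "xze" node are the distinct next characters among strings starting with "xze".
Characters that immediately follow "xze" among the stored strings: {u}.
That node has 1 child edge.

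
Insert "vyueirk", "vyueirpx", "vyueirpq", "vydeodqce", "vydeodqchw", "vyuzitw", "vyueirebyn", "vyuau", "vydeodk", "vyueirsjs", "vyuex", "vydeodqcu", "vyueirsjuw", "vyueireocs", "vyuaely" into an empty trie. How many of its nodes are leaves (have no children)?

Leaves are exactly the stored words that no other stored word extends.
Those words: "vydeodk", "vydeodqce", "vydeodqchw", "vydeodqcu", "vyuaely", "vyuau", "vyueirebyn", "vyueireocs", "vyueirk", "vyueirpq", "vyueirpx", "vyueirsjs", "vyueirsjuw", "vyuex", "vyuzitw"
Leaf count: 15

15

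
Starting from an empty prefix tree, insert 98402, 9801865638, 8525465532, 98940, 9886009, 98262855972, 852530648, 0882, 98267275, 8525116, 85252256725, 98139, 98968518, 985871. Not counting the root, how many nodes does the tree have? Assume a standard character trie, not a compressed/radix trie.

75

Insert word by word; a character creates a node only if that edge doesn't already exist:
  "98402" → 5 new (9, 8, 4, 0, 2)
  "9801865638" → prefix "98" already present; 8 new (0, 1, 8, 6, 5, 6, 3, 8)
  "8525465532" → 10 new (8, 5, 2, 5, 4, 6, 5, 5, 3, 2)
  "98940" → prefix "98" already present; 3 new (9, 4, 0)
  "9886009" → prefix "98" already present; 5 new (8, 6, 0, 0, 9)
  "98262855972" → prefix "98" already present; 9 new (2, 6, 2, 8, 5, 5, 9, 7, 2)
  "852530648" → prefix "8525" already present; 5 new (3, 0, 6, 4, 8)
  "0882" → 4 new (0, 8, 8, 2)
  "98267275" → prefix "9826" already present; 4 new (7, 2, 7, 5)
  "8525116" → prefix "8525" already present; 3 new (1, 1, 6)
  "85252256725" → prefix "8525" already present; 7 new (2, 2, 5, 6, 7, 2, 5)
  "98139" → prefix "98" already present; 3 new (1, 3, 9)
  "98968518" → prefix "989" already present; 5 new (6, 8, 5, 1, 8)
  "985871" → prefix "98" already present; 4 new (5, 8, 7, 1)
Total nodes = 5 + 8 + 10 + 3 + 5 + 9 + 5 + 4 + 4 + 3 + 7 + 3 + 5 + 4 = 75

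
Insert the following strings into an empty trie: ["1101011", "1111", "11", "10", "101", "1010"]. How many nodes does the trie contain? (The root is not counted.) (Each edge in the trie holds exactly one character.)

Insert word by word; a character creates a node only if that edge doesn't already exist:
  "1101011" → 7 new (1, 1, 0, 1, 0, 1, 1)
  "1111" → prefix "11" already present; 2 new (1, 1)
  "11" → prefix "11" already present; 0 new (none)
  "10" → prefix "1" already present; 1 new (0)
  "101" → prefix "10" already present; 1 new (1)
  "1010" → prefix "101" already present; 1 new (0)
Total nodes = 7 + 2 + 0 + 1 + 1 + 1 = 12

12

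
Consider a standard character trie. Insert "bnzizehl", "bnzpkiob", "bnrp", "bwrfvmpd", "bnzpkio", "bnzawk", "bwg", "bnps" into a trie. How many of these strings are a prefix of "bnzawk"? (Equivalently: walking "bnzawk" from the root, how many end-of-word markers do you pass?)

Check each prefix of "bnzawk" against the stored set — each match is an end-marker on the path.
Prefixes of the query that are stored words: "bnzawk"
Count: 1

1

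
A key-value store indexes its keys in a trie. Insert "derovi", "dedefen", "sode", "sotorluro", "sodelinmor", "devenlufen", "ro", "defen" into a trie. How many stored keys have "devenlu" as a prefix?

Traverse to the node for "devenlu", then collect every word in that subtree.
Matches: "devenlufen"
Count: 1

1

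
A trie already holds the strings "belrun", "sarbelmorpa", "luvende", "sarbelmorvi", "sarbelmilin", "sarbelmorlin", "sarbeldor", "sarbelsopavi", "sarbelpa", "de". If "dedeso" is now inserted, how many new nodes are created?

"de" is already a path in the trie; the remaining "deso" must be added.
New nodes needed: |"dedeso"| − 2 = 6 − 2 = 4.

4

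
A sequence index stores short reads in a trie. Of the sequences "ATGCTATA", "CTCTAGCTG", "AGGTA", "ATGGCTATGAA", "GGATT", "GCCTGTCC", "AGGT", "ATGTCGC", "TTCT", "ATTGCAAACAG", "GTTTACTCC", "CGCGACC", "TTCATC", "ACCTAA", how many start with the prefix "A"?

Traverse to the node for "A", then collect every word in that subtree.
Words under "A": ACCTAA, AGGT, AGGTA, ATGCTATA, ATGGCTATGAA, ATGTCGC, ATTGCAAACAG
Count: 7

7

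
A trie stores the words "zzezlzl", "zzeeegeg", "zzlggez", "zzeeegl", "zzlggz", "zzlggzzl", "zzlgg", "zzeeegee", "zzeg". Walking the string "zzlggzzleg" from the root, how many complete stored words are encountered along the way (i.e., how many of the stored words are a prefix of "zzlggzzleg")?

3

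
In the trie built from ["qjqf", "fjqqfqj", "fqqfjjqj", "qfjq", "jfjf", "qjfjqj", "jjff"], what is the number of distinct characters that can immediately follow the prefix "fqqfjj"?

1

Follow the path "fqqfjj" to its node, then look at its outgoing edges.
Characters that immediately follow "fqqfjj" among the stored strings: {q}.
That node has 1 child edge.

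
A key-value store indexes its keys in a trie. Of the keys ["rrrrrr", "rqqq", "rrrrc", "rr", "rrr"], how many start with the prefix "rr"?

Filter for entries beginning with "rr":
Matches: "rr", "rrr", "rrrrc", "rrrrrr"
Count: 4

4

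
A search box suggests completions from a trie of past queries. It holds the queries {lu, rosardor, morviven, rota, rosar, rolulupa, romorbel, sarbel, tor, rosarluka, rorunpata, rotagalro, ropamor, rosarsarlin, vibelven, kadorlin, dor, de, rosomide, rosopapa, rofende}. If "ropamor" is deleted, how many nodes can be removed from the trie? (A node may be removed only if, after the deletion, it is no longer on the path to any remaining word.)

5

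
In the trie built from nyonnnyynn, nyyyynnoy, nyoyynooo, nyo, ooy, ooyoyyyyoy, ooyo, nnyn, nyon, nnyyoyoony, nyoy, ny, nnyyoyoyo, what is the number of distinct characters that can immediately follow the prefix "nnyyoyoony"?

0

Follow the path "nnyyoyoony" to its node, then look at its outgoing edges.
No stored string extends past "nnyyoyoony".
That node has 0 child edges.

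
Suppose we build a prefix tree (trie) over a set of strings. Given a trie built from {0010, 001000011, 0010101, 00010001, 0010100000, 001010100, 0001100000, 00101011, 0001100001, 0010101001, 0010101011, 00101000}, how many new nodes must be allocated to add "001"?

0

Every character of "001" already lies on an existing path (it is a prefix of some stored word).
No new nodes are needed: 0.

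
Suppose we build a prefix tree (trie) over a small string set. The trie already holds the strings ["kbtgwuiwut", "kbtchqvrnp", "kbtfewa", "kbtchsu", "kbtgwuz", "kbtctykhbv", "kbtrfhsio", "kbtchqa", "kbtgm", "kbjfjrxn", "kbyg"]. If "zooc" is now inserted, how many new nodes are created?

Nothing in the trie begins with "z"; the whole of "zooc" is new.
4 − 0 = 4 new nodes.

4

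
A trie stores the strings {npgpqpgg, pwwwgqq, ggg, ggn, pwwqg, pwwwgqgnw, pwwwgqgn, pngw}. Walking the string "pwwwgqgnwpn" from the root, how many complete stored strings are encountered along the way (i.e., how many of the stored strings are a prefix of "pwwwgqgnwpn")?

Check each prefix of "pwwwgqgnwpn" against the stored set — each match is an end-marker on the path.
Prefixes of the query that are stored words: "pwwwgqgn", "pwwwgqgnw"
Count: 2

2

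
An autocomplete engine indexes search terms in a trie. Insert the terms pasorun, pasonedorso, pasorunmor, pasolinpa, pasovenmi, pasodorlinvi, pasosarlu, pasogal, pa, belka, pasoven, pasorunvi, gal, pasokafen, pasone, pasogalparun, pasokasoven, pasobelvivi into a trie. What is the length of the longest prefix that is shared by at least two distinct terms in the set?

7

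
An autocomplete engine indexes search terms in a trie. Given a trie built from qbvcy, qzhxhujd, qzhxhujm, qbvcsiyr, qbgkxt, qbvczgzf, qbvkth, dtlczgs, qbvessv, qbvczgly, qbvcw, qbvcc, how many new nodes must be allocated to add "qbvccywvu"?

4

Walking "qbvccywvu" from the root, the first 5 characters ("qbvcc") follow existing edges; "y" is the first miss.
So 9 − 5 = 4 new nodes.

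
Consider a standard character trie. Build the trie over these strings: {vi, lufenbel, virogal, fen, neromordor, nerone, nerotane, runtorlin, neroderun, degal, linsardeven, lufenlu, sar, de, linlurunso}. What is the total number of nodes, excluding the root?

75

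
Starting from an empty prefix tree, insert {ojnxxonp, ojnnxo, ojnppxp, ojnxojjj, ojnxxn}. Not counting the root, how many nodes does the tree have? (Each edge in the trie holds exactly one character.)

20

For each word, the new-node count is its length minus the longest prefix already in the trie:
  "ojnxxonp" → 8 new (o, j, n, x, x, o, n, p)
  "ojnnxo" → prefix "ojn" already present; 3 new (n, x, o)
  "ojnppxp" → prefix "ojn" already present; 4 new (p, p, x, p)
  "ojnxojjj" → prefix "ojnx" already present; 4 new (o, j, j, j)
  "ojnxxn" → prefix "ojnxx" already present; 1 new (n)
Total nodes = 8 + 3 + 4 + 4 + 1 = 20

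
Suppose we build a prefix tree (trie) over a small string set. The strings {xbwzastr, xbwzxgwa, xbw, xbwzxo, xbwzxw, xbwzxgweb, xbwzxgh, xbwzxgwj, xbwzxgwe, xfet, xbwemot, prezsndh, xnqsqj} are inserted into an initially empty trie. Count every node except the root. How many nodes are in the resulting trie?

Insert word by word; a character creates a node only if that edge doesn't already exist:
  "xbwzastr" → 8 new (x, b, w, z, a, s, t, r)
  "xbwzxgwa" → prefix "xbwz" already present; 4 new (x, g, w, a)
  "xbw" → prefix "xbw" already present; 0 new (none)
  "xbwzxo" → prefix "xbwzx" already present; 1 new (o)
  "xbwzxw" → prefix "xbwzx" already present; 1 new (w)
  "xbwzxgweb" → prefix "xbwzxgw" already present; 2 new (e, b)
  "xbwzxgh" → prefix "xbwzxg" already present; 1 new (h)
  "xbwzxgwj" → prefix "xbwzxgw" already present; 1 new (j)
  "xbwzxgwe" → prefix "xbwzxgwe" already present; 0 new (none)
  "xfet" → prefix "x" already present; 3 new (f, e, t)
  "xbwemot" → prefix "xbw" already present; 4 new (e, m, o, t)
  "prezsndh" → 8 new (p, r, e, z, s, n, d, h)
  "xnqsqj" → prefix "x" already present; 5 new (n, q, s, q, j)
Total nodes = 8 + 4 + 0 + 1 + 1 + 2 + 1 + 1 + 0 + 3 + 4 + 8 + 5 = 38

38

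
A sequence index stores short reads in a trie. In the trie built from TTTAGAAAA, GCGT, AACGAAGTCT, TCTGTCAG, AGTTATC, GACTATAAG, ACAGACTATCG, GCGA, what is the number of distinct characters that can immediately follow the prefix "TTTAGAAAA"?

Walk "TTTAGAAAA" from the root, arriving at one node.
No stored string extends past "TTTAGAAAA".
That node has 0 child edges.

0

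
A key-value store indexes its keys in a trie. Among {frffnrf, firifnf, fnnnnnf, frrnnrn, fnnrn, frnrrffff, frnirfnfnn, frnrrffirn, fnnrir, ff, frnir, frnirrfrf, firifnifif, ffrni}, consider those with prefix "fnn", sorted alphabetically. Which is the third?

fnnrn

DFS of the "fnn" subtree visits, in order: "fnnnnnf", "fnnrir", "fnnrn"
The 3rd is fnnrn.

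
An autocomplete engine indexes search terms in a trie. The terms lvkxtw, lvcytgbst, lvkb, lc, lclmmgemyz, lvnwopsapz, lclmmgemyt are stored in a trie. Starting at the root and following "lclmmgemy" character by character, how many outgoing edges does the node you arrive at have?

The children of the "lclmmgemy" node are the distinct next characters among strings starting with "lclmmgemy".
Distinct next characters after "lclmmgemy": t, z.
That node has 2 child edges.

2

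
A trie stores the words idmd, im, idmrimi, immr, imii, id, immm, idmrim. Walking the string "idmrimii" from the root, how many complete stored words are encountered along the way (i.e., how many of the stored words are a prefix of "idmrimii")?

3

Check each prefix of "idmrimii" against the stored set — each match is an end-marker on the path.
Prefixes of the query that are stored words: "id", "idmrim", "idmrimi"
Count: 3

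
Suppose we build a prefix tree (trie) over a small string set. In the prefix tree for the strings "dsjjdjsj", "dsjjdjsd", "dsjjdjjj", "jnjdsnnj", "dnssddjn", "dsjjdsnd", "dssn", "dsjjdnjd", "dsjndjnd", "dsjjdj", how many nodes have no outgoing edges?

9

A leaf is a node with no children — equivalently, the end of a word that is not a proper prefix of any other stored word.
Those words: "dnssddjn", "dsjjdjjj", "dsjjdjsd", "dsjjdjsj", "dsjjdnjd", "dsjjdsnd", "dsjndjnd", "dssn", "jnjdsnnj"
Leaf count: 9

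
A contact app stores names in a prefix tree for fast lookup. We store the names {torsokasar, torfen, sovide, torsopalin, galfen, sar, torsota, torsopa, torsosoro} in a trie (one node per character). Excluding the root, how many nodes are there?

38

Trie structure (* marks end of a word):
(root)
├─ g
│  └─ a
│     └─ l
│        └─ f
│           └─ e
│              └─ n *
├─ s
│  ├─ a
│  │  └─ r *
│  └─ o
│     └─ v
│        └─ i
│           └─ d
│              └─ e *
└─ t
   └─ o
      └─ r
         ├─ f
         │  └─ e
         │     └─ n *
         └─ s
            └─ o
               ├─ k
               │  └─ a
               │     └─ s
               │        └─ a
               │           └─ r *
               ├─ p
               │  └─ a *
               │     └─ l
               │        └─ i
               │           └─ n *
               ├─ s
               │  └─ o
               │     └─ r
               │        └─ o *
               └─ t
                  └─ a *
Counting every labelled node above: 38.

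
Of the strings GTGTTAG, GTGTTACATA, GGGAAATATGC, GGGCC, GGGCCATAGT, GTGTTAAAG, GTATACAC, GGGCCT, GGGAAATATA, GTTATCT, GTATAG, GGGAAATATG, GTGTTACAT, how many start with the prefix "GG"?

Walk to "GG"; the words in its subtree are exactly those with that prefix.
Words under "GG": GGGAAATATA, GGGAAATATG, GGGAAATATGC, GGGCC, GGGCCATAGT, GGGCCT
Count: 6

6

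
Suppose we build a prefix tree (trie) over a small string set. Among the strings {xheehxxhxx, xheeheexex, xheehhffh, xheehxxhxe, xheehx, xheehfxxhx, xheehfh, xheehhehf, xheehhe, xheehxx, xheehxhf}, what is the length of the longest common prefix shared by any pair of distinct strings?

9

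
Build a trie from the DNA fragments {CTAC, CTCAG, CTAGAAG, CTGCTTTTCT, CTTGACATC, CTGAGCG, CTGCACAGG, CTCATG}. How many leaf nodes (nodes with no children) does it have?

Leaves are exactly the stored words that no other stored word extends.
Those words: "CTAC", "CTAGAAG", "CTCAG", "CTCATG", "CTGAGCG", "CTGCACAGG", "CTGCTTTTCT", "CTTGACATC"
Leaf count: 8

8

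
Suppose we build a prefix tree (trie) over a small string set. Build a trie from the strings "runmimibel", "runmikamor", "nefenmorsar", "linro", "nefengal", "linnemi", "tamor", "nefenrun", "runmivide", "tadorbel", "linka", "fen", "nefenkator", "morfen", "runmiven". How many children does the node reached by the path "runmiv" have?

2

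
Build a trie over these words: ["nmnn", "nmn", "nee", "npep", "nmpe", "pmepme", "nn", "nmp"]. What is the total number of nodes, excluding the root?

Trace insertions, counting only characters that open a new branch:
  "nmnn" → 4 new (n, m, n, n)
  "nmn" → prefix "nmn" already present; 0 new (none)
  "nee" → prefix "n" already present; 2 new (e, e)
  "npep" → prefix "n" already present; 3 new (p, e, p)
  "nmpe" → prefix "nm" already present; 2 new (p, e)
  "pmepme" → 6 new (p, m, e, p, m, e)
  "nn" → prefix "n" already present; 1 new (n)
  "nmp" → prefix "nmp" already present; 0 new (none)
Total nodes = 4 + 0 + 2 + 3 + 2 + 6 + 1 + 0 = 18

18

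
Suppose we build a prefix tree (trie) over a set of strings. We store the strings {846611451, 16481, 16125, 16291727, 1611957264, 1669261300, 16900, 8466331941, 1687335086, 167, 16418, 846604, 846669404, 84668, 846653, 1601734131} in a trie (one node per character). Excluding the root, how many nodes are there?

76

For each word, the new-node count is its length minus the longest prefix already in the trie:
  "846611451" → 9 new (8, 4, 6, 6, 1, 1, 4, 5, 1)
  "16481" → 5 new (1, 6, 4, 8, 1)
  "16125" → prefix "16" already present; 3 new (1, 2, 5)
  "16291727" → prefix "16" already present; 6 new (2, 9, 1, 7, 2, 7)
  "1611957264" → prefix "161" already present; 7 new (1, 9, 5, 7, 2, 6, 4)
  "1669261300" → prefix "16" already present; 8 new (6, 9, 2, 6, 1, 3, 0, 0)
  "16900" → prefix "16" already present; 3 new (9, 0, 0)
  "8466331941" → prefix "8466" already present; 6 new (3, 3, 1, 9, 4, 1)
  "1687335086" → prefix "16" already present; 8 new (8, 7, 3, 3, 5, 0, 8, 6)
  "167" → prefix "16" already present; 1 new (7)
  "16418" → prefix "164" already present; 2 new (1, 8)
  "846604" → prefix "8466" already present; 2 new (0, 4)
  "846669404" → prefix "8466" already present; 5 new (6, 9, 4, 0, 4)
  "84668" → prefix "8466" already present; 1 new (8)
  "846653" → prefix "8466" already present; 2 new (5, 3)
  "1601734131" → prefix "16" already present; 8 new (0, 1, 7, 3, 4, 1, 3, 1)
Total nodes = 9 + 5 + 3 + 6 + 7 + 8 + 3 + 6 + 8 + 1 + 2 + 2 + 5 + 1 + 2 + 8 = 76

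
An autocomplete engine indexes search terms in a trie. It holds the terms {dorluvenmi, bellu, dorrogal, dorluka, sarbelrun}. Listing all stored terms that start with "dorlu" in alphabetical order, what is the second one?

dorluvenmi

Words with prefix "dorlu", in lexicographic order: "dorluka", "dorluvenmi"
Position 2: dorluvenmi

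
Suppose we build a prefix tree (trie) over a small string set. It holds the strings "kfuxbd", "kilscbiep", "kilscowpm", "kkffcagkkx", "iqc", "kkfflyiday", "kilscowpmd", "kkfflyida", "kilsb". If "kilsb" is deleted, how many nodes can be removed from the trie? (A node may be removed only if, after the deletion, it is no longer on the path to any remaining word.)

1

After clearing the end-marker at "kilsb", prune upward until reaching a node still needed by another word.
The suffix "b" (1 node) is used only by "kilsb"; the node for "kils" still has the child "c", so pruning stops there.
Nodes removed: 1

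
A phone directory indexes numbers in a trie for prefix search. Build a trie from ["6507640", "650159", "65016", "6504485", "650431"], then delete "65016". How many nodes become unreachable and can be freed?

1

A node on "65016"'s path can go only if nothing else ends at it or branches off below it.
The suffix "6" (1 node) is used only by "65016"; the node for "6501" still has the child "5", so pruning stops there.
Nodes removed: 1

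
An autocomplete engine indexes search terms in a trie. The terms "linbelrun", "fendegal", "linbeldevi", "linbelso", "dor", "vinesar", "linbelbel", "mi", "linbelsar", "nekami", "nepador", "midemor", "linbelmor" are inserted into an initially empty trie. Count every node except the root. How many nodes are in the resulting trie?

Count nodes per top-level branch (shared prefixes stored once):
  'd'-branch (dor): 3 nodes
  'f'-branch (fendegal): 8 nodes
  'l'-branch (linbelbel, linbeldevi, linbelmor, linbelrun, linbelsar, linbelso): 23 nodes
  'm'-branch (mi, midemor): 7 nodes
  'n'-branch (nekami, nepador): 11 nodes
  'v'-branch (vinesar): 7 nodes
Sum: 59

59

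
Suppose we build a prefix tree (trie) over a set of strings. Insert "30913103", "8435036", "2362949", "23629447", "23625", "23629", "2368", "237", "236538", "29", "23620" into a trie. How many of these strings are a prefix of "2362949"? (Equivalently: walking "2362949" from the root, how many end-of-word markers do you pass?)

Walk "2362949" from the root; an end-of-word marker is hit whenever a stored word is a prefix of "2362949".
Prefixes of the query that are stored words: "23629", "2362949"
Count: 2

2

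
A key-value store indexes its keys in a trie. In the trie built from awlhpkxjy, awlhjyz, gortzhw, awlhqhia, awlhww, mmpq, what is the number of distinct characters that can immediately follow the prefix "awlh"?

4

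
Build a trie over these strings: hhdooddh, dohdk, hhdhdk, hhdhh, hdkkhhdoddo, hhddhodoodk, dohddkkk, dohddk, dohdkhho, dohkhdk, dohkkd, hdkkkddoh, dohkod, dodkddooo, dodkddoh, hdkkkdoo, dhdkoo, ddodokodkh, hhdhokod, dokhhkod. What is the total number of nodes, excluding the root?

Trace insertions, counting only characters that open a new branch:
  "hhdooddh" → 8 new (h, h, d, o, o, d, d, h)
  "dohdk" → 5 new (d, o, h, d, k)
  "hhdhdk" → prefix "hhd" already present; 3 new (h, d, k)
  "hhdhh" → prefix "hhdh" already present; 1 new (h)
  "hdkkhhdoddo" → prefix "h" already present; 10 new (d, k, k, h, h, d, o, d, d, o)
  "hhddhodoodk" → prefix "hhd" already present; 8 new (d, h, o, d, o, o, d, k)
  "dohddkkk" → prefix "dohd" already present; 4 new (d, k, k, k)
  "dohddk" → prefix "dohddk" already present; 0 new (none)
  "dohdkhho" → prefix "dohdk" already present; 3 new (h, h, o)
  "dohkhdk" → prefix "doh" already present; 4 new (k, h, d, k)
  "dohkkd" → prefix "dohk" already present; 2 new (k, d)
  "hdkkkddoh" → prefix "hdkk" already present; 5 new (k, d, d, o, h)
  "dohkod" → prefix "dohk" already present; 2 new (o, d)
  "dodkddooo" → prefix "do" already present; 7 new (d, k, d, d, o, o, o)
  "dodkddoh" → prefix "dodkddo" already present; 1 new (h)
  "hdkkkdoo" → prefix "hdkkkd" already present; 2 new (o, o)
  "dhdkoo" → prefix "d" already present; 5 new (h, d, k, o, o)
  "ddodokodkh" → prefix "d" already present; 9 new (d, o, d, o, k, o, d, k, h)
  "hhdhokod" → prefix "hhdh" already present; 4 new (o, k, o, d)
  "dokhhkod" → prefix "do" already present; 6 new (k, h, h, k, o, d)
Total nodes = 8 + 5 + 3 + 1 + 10 + 8 + 4 + 0 + 3 + 4 + 2 + 5 + 2 + 7 + 1 + 2 + 5 + 9 + 4 + 6 = 89

89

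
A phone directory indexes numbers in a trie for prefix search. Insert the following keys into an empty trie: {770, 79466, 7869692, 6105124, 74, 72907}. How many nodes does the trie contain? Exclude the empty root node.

For each word, the new-node count is its length minus the longest prefix already in the trie:
  "770" → 3 new (7, 7, 0)
  "79466" → prefix "7" already present; 4 new (9, 4, 6, 6)
  "7869692" → prefix "7" already present; 6 new (8, 6, 9, 6, 9, 2)
  "6105124" → 7 new (6, 1, 0, 5, 1, 2, 4)
  "74" → prefix "7" already present; 1 new (4)
  "72907" → prefix "7" already present; 4 new (2, 9, 0, 7)
Total nodes = 3 + 4 + 6 + 7 + 1 + 4 = 25

25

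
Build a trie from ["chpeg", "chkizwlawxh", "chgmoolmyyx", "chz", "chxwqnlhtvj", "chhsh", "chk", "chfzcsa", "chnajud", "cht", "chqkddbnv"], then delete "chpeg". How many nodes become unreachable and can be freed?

3

After clearing the end-marker at "chpeg", prune upward until reaching a node still needed by another word.
The suffix "peg" (3 nodes) is used only by "chpeg"; the node for "ch" still has the child "k", so pruning stops there.
Nodes removed: 3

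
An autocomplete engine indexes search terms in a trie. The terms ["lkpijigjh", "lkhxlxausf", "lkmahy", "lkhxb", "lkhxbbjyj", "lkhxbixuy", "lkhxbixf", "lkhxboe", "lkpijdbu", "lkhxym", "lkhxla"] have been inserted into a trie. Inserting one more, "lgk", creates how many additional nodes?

Walking "lgk" from the root, the first 1 characters ("l") follow existing edges; "g" is the first miss.
New nodes needed: |"lgk"| − 1 = 3 − 1 = 2.

2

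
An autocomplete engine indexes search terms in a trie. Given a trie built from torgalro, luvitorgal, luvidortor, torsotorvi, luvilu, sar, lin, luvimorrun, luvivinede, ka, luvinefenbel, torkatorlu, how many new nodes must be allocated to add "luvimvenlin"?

The longest prefix of "luvimvenlin" already in the trie is "luvim" (length 5).
New nodes needed: |"luvimvenlin"| − 5 = 11 − 5 = 6.

6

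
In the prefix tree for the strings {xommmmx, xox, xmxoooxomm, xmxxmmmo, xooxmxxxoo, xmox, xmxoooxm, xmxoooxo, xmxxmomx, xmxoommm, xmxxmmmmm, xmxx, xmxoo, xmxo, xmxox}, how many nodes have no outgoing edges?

11

A leaf is a node with no children — equivalently, the end of a word that is not a proper prefix of any other stored word.
Those words: "xmox", "xmxoommm", "xmxoooxm", "xmxoooxomm", "xmxox", "xmxxmmmmm", "xmxxmmmo", "xmxxmomx", "xommmmx", "xooxmxxxoo", "xox"
Leaf count: 11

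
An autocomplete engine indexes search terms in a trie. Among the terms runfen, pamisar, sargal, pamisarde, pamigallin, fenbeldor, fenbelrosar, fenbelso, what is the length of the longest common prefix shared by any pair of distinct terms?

The deepest shared node is where two words last agree before diverging.
"pamisar" and "pamisarde" agree on "pamisar" (7 characters) before diverging; nothing deeper is shared.
Longest shared-prefix length: 7

7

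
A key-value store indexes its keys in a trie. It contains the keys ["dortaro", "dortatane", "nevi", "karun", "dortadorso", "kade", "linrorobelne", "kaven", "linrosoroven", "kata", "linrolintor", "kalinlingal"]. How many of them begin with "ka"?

5

Traverse to the node for "ka", then collect every word in that subtree.
Matches: "kade", "kalinlingal", "karun", "kata", "kaven"
Count: 5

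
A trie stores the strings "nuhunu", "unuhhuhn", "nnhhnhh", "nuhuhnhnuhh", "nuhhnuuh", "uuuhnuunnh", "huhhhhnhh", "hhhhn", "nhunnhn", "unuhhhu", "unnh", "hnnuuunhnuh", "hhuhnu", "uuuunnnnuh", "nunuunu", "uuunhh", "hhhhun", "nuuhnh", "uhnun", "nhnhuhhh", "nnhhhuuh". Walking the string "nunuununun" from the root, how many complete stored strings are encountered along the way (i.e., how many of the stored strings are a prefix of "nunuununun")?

Walk "nunuununun" from the root; an end-of-word marker is hit whenever a stored word is a prefix of "nunuununun".
Prefixes of the query that are stored words: "nunuunu"
Count: 1

1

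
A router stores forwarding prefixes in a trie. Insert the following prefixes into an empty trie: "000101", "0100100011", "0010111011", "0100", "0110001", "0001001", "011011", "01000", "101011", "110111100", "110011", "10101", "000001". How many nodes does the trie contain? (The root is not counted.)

53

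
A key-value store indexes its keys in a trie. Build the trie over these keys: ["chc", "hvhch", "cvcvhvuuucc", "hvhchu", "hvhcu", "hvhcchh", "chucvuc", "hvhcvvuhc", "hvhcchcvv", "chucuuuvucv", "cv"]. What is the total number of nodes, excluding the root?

43

For each word, the new-node count is its length minus the longest prefix already in the trie:
  "chc" → 3 new (c, h, c)
  "hvhch" → 5 new (h, v, h, c, h)
  "cvcvhvuuucc" → prefix "c" already present; 10 new (v, c, v, h, v, u, u, u, c, c)
  "hvhchu" → prefix "hvhch" already present; 1 new (u)
  "hvhcu" → prefix "hvhc" already present; 1 new (u)
  "hvhcchh" → prefix "hvhc" already present; 3 new (c, h, h)
  "chucvuc" → prefix "ch" already present; 5 new (u, c, v, u, c)
  "hvhcvvuhc" → prefix "hvhc" already present; 5 new (v, v, u, h, c)
  "hvhcchcvv" → prefix "hvhcch" already present; 3 new (c, v, v)
  "chucuuuvucv" → prefix "chuc" already present; 7 new (u, u, u, v, u, c, v)
  "cv" → prefix "cv" already present; 0 new (none)
Total nodes = 3 + 5 + 10 + 1 + 1 + 3 + 5 + 5 + 3 + 7 + 0 = 43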